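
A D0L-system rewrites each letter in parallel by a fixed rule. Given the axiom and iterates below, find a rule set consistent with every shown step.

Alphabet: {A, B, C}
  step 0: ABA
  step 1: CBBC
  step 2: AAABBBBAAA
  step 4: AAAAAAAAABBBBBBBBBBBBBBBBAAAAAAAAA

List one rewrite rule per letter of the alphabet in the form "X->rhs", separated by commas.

A->C, B->BB, C->AAA

  step 1 ⇒ step 2: CBBC ⇒ AAA·BB·BB·AAA
    B ↦ BB
    C ↦ AAA
  step 0 ⇒ step 1: ABA ⇒ C·BB·C
    A ↦ C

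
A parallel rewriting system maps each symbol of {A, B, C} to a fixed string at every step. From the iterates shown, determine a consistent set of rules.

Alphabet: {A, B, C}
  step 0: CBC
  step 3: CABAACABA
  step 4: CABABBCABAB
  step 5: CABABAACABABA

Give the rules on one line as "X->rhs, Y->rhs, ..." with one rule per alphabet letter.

A->B, B->A, C->CA

  step 4 ⇒ step 5: CABABBCABAB ⇒ CA·B·A·B·A·A·CA·B·A·B·A
    A ↦ B
    B ↦ A
    C ↦ CA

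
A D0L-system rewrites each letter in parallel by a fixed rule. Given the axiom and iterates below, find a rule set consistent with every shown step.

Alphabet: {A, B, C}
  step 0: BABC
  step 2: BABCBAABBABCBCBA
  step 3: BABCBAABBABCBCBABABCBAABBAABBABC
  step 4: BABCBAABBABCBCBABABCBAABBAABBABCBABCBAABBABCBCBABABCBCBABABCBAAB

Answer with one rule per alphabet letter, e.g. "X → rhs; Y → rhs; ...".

A->BC, B->BA, C->AB

  step 3 ⇒ step 4: BABCBAABBABCBCBABABCBAABBAABBABC ⇒ BA·BC·BA·AB·BA·BC·BC·BA·BA·BC·BA·AB·BA·AB·BA·BC·BA·BC·BA·AB·BA·BC·BC·BA·BA·BC·BC·BA·BA·BC·BA·AB
    A ↦ BC
    B ↦ BA
    C ↦ AB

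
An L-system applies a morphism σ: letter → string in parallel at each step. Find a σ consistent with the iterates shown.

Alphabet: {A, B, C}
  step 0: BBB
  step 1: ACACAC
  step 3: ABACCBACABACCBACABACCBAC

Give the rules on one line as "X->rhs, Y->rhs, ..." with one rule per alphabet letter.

A->CB, B->AC, C->AB

  step 0 ⇒ step 1: BBB ⇒ AC·AC·AC
    B ↦ AC
    A ↦ CB  (constrained at step 1)
    C ↦ AB  (constrained at step 1)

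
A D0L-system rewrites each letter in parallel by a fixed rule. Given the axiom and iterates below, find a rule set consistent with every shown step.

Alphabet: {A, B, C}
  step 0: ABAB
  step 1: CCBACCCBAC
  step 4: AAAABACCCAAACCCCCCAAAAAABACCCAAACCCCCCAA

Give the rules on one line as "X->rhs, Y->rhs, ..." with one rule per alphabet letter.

A->CC, B->BAC, C->A

  step 0 ⇒ step 1: ABAB ⇒ CC·BAC·CC·BAC
    A ↦ CC
    B ↦ BAC
    C ↦ A  (constrained at step 1)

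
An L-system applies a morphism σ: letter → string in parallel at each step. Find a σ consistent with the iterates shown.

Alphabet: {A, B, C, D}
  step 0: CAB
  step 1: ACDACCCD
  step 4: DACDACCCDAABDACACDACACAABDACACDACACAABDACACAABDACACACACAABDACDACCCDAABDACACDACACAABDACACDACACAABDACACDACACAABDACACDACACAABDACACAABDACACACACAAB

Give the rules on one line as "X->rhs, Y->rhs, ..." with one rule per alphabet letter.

  step 0 ⇒ step 1: CAB ⇒ AC·DAC·CCD
    A ↦ DAC
    B ↦ CCD
    C ↦ AC
    D ↦ AAB  (constrained at step 1)

A->DAC, B->CCD, C->AC, D->AAB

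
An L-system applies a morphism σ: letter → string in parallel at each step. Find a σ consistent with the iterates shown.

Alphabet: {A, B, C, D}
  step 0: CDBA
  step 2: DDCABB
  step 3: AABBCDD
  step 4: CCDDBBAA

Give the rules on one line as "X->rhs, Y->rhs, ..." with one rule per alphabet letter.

A->C, B->D, C->BB, D->A

  step 3 ⇒ step 4: AABBCDD ⇒ C·C·D·D·BB·A·A
    A ↦ C
    B ↦ D
    C ↦ BB
    D ↦ A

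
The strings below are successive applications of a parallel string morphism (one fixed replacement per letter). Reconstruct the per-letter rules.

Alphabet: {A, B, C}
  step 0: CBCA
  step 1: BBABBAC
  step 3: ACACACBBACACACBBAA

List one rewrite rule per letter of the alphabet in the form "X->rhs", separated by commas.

  step 0 ⇒ step 1: CBCA ⇒ BB·A·BB·AC
    A ↦ AC
    B ↦ A
    C ↦ BB

A->AC, B->A, C->BB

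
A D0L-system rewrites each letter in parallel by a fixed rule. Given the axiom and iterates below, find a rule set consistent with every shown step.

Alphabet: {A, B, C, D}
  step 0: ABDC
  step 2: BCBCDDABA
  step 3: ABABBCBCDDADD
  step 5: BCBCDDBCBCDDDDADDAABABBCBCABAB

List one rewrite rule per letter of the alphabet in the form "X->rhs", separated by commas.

  step 2 ⇒ step 3: BCBCDDABA ⇒ A·B·A·B·BC·BC·DD·A·DD
    A ↦ DD
    B ↦ A
    C ↦ B
    D ↦ BC

A->DD, B->A, C->B, D->BC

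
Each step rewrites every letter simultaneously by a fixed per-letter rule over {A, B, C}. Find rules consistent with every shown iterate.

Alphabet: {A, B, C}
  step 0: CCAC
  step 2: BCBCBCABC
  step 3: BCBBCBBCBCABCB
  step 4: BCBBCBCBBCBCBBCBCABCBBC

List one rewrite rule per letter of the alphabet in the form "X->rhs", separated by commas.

A->CA, B->BC, C->B

  step 3 ⇒ step 4: BCBBCBBCBCABCB ⇒ BC·B·BC·BC·B·BC·BC·B·BC·B·CA·BC·B·BC
    A ↦ CA
    B ↦ BC
    C ↦ B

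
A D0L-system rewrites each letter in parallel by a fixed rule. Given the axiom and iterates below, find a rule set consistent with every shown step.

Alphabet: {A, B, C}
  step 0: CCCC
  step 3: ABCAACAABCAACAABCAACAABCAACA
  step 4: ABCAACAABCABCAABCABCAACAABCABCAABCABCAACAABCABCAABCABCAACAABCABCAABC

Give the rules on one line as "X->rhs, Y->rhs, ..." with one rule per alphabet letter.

  step 3 ⇒ step 4: ABCAACAABCAACAABCAACAABCAACA ⇒ ABC·AAC·A·ABC·ABC·A·ABC·ABC·AAC·A·ABC·ABC·A·ABC·ABC·AAC·A·ABC·ABC·A·ABC·ABC·AAC·A·ABC·ABC·A·ABC
    A ↦ ABC
    B ↦ AAC
    C ↦ A

A->ABC, B->AAC, C->A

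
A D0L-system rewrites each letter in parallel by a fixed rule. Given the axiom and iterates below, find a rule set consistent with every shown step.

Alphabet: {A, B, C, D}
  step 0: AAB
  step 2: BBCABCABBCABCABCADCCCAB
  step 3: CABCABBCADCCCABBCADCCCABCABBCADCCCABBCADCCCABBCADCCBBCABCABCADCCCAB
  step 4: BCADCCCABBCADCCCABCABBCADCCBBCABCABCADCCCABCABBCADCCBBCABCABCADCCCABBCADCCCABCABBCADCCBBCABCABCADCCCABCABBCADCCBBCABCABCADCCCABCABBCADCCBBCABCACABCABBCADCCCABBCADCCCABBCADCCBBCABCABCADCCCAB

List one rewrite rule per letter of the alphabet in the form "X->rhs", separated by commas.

A->DCC, B->CAB, C->BCA, D->B

  step 3 ⇒ step 4: CABCABBCADCCCABBCADCCCABCABBCADCCCABBCADCCCABBCADCCBBCABCABCADCCCAB ⇒ BCA·DCC·CAB·BCA·DCC·CAB·CAB·BCA·DCC·B·BCA·BCA·BCA·DCC·CAB·CAB·BCA·DCC·B·BCA·BCA·BCA·DCC·CAB·BCA·DCC·CAB·CAB·BCA·DCC·B·BCA·BCA·BCA·DCC·CAB·CAB·BCA·DCC·B·BCA·BCA·BCA·DCC·CAB·CAB·BCA·DCC·B·BCA·BCA·CAB·CAB·BCA·DCC·CAB·BCA·DCC·CAB·BCA·DCC·B·BCA·BCA·BCA·DCC·CAB
    A ↦ DCC
    B ↦ CAB
    C ↦ BCA
    D ↦ B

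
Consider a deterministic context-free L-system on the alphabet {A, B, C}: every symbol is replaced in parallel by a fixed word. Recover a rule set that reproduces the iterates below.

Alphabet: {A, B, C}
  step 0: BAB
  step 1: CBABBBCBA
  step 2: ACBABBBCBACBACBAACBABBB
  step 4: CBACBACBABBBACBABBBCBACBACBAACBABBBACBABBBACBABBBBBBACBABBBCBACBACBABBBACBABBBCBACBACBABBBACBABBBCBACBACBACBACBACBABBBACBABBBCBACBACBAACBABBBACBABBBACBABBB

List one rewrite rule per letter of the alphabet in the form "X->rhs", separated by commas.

A->BBB, B->CBA, C->A

  step 1 ⇒ step 2: CBABBBCBA ⇒ A·CBA·BBB·CBA·CBA·CBA·A·CBA·BBB
    A ↦ BBB
    B ↦ CBA
    C ↦ A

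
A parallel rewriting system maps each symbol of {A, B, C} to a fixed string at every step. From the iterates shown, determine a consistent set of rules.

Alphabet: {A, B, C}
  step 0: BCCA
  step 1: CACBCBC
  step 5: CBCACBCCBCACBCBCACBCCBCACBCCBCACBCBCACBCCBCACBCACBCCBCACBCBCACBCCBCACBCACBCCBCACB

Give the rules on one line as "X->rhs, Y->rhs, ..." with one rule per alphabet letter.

  step 0 ⇒ step 1: BCCA ⇒ CA·CB·CB·C
    A ↦ C
    B ↦ CA
    C ↦ CB

A->C, B->CA, C->CB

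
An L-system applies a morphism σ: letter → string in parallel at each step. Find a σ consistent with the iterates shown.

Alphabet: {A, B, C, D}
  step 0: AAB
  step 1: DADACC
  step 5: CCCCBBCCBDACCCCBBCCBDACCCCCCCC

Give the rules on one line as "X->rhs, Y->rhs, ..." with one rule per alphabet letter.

  step 0 ⇒ step 1: AAB ⇒ DA·DA·CC
    A ↦ DA
    B ↦ CC
    C ↦ B  (constrained at step 1)
    D ↦ B  (constrained at step 1)

A->DA, B->CC, C->B, D->B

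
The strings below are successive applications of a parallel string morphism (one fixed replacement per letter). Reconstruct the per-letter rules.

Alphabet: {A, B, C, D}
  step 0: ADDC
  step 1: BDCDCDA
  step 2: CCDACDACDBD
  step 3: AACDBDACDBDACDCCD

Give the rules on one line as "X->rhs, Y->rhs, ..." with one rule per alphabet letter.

A->BD, B->C, C->A, D->CD

  step 2 ⇒ step 3: CCDACDACDBD ⇒ A·A·CD·BD·A·CD·BD·A·CD·C·CD
    A ↦ BD
    B ↦ C
    C ↦ A
    D ↦ CD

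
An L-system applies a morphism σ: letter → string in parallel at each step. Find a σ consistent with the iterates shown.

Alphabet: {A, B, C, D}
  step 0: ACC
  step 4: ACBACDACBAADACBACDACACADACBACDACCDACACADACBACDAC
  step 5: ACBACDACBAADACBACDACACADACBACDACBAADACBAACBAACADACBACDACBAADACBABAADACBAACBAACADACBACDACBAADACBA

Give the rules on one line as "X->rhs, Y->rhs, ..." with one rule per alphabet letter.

A->AC, B->CD, C->BA, D->AD

  step 4 ⇒ step 5: ACBACDACBAADACBACDACACADACBACDACCDACACADACBACDAC ⇒ AC·BA·CD·AC·BA·AD·AC·BA·CD·AC·AC·AD·AC·BA·CD·AC·BA·AD·AC·BA·AC·BA·AC·AD·AC·BA·CD·AC·BA·AD·AC·BA·BA·AD·AC·BA·AC·BA·AC·AD·AC·BA·CD·AC·BA·AD·AC·BA
    A ↦ AC
    B ↦ CD
    C ↦ BA
    D ↦ AD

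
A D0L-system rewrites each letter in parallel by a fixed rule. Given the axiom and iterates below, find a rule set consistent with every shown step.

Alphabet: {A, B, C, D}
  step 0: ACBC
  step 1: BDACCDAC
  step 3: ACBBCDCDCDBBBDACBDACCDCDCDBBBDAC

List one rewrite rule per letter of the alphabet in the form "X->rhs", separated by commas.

A->BD, B->CD, C->AC, D->BB

  step 0 ⇒ step 1: ACBC ⇒ BD·AC·CD·AC
    A ↦ BD
    B ↦ CD
    C ↦ AC
    D ↦ BB  (constrained at step 1)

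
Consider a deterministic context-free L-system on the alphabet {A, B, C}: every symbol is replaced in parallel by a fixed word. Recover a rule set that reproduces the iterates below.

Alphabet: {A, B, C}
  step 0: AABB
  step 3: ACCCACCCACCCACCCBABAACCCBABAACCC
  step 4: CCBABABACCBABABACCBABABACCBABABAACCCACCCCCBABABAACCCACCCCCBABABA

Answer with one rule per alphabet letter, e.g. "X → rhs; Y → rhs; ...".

  step 3 ⇒ step 4: ACCCACCCACCCACCCBABAACCCBABAACCC ⇒ CC·BA·BA·BA·CC·BA·BA·BA·CC·BA·BA·BA·CC·BA·BA·BA·AC·CC·AC·CC·CC·BA·BA·BA·AC·CC·AC·CC·CC·BA·BA·BA
    A ↦ CC
    B ↦ AC
    C ↦ BA

A->CC, B->AC, C->BA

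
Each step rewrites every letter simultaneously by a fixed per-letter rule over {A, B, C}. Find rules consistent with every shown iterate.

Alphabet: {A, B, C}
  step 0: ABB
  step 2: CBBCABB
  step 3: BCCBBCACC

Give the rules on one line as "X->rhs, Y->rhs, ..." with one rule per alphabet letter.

  step 2 ⇒ step 3: CBBCABB ⇒ B·C·C·B·BCA·C·C
    A ↦ BCA
    B ↦ C
    C ↦ B

A->BCA, B->C, C->B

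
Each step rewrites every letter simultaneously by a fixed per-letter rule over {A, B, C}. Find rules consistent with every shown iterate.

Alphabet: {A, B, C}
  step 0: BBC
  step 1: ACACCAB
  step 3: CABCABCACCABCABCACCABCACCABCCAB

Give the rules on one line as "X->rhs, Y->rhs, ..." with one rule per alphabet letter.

  step 0 ⇒ step 1: BBC ⇒ AC·AC·CAB
    B ↦ AC
    C ↦ CAB
    A ↦ C  (constrained at step 1)

A->C, B->AC, C->CAB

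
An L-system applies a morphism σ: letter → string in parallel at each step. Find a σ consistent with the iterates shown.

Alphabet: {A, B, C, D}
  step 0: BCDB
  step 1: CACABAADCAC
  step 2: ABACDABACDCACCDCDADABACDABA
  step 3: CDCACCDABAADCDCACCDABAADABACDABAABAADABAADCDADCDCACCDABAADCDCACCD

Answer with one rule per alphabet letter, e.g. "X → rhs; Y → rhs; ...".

  step 2 ⇒ step 3: ABACDABACDCACCDCDADABACDABA ⇒ CD·CAC·CD·ABA·AD·CD·CAC·CD·ABA·AD·ABA·CD·ABA·ABA·AD·ABA·AD·CD·AD·CD·CAC·CD·ABA·AD·CD·CAC·CD
    A ↦ CD
    B ↦ CAC
    C ↦ ABA
    D ↦ AD

A->CD, B->CAC, C->ABA, D->AD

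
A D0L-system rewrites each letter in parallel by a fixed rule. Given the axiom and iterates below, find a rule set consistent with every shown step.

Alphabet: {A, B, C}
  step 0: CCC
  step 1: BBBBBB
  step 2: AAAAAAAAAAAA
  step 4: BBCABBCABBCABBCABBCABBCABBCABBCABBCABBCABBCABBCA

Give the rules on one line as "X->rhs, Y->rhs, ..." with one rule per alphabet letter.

  step 1 ⇒ step 2: BBBBBB ⇒ AA·AA·AA·AA·AA·AA
    B ↦ AA
    A ↦ CA  (constrained at step 2)
  step 0 ⇒ step 1: CCC ⇒ BB·BB·BB
    C ↦ BB

A->CA, B->AA, C->BB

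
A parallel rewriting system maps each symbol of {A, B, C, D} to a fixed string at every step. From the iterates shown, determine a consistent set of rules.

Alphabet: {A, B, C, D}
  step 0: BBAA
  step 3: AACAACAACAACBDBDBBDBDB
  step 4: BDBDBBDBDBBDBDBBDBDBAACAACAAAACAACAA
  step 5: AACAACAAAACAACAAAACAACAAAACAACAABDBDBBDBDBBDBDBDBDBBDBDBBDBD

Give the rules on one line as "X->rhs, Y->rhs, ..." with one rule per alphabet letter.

  step 4 ⇒ step 5: BDBDBBDBDBBDBDBBDBDBAACAACAAAACAACAA ⇒ AA·C·AA·C·AA·AA·C·AA·C·AA·AA·C·AA·C·AA·AA·C·AA·C·AA·BD·BD·B·BD·BD·B·BD·BD·BD·BD·B·BD·BD·B·BD·BD
    A ↦ BD
    B ↦ AA
    C ↦ B
    D ↦ C

A->BD, B->AA, C->B, D->C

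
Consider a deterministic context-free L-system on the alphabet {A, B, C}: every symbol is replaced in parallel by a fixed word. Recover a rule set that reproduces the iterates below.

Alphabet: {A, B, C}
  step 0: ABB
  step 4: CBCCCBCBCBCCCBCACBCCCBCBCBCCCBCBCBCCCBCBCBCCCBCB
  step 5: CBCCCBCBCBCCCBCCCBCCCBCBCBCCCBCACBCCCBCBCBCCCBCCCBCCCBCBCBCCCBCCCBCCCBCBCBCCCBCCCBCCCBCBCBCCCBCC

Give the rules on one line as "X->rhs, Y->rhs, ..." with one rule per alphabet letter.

  step 4 ⇒ step 5: CBCCCBCBCBCCCBCACBCCCBCBCBCCCBCBCBCCCBCBCBCCCBCB ⇒ CB·CC·CB·CB·CB·CC·CB·CC·CB·CC·CB·CB·CB·CC·CB·CA·CB·CC·CB·CB·CB·CC·CB·CC·CB·CC·CB·CB·CB·CC·CB·CC·CB·CC·CB·CB·CB·CC·CB·CC·CB·CC·CB·CB·CB·CC·CB·CC
    A ↦ CA
    B ↦ CC
    C ↦ CB

A->CA, B->CC, C->CB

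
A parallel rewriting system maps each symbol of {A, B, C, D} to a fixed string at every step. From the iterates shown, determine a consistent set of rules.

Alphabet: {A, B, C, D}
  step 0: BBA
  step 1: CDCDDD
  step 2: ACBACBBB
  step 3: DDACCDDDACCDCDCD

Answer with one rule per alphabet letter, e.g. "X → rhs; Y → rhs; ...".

  step 2 ⇒ step 3: ACBACBBB ⇒ DD·AC·CD·DD·AC·CD·CD·CD
    A ↦ DD
    B ↦ CD
    C ↦ AC
  step 1 ⇒ step 2: CDCDDD ⇒ AC·B·AC·B·B·B
    D ↦ B

A->DD, B->CD, C->AC, D->B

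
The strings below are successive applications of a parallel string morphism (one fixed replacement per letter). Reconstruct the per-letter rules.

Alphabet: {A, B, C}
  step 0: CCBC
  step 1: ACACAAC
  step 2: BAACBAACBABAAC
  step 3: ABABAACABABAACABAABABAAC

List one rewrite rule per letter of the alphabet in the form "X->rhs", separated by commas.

A->BA, B->A, C->AC

  step 2 ⇒ step 3: BAACBAACBABAAC ⇒ A·BA·BA·AC·A·BA·BA·AC·A·BA·A·BA·BA·AC
    A ↦ BA
    B ↦ A
    C ↦ AC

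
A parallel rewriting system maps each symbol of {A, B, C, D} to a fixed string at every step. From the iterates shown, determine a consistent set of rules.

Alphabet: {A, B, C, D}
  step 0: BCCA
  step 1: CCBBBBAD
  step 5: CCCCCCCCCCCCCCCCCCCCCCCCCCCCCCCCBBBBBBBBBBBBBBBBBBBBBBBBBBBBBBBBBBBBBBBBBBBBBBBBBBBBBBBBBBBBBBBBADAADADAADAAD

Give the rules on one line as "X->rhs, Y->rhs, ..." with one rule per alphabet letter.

  step 0 ⇒ step 1: BCCA ⇒ CC·BB·BB·AD
    A ↦ AD
    B ↦ CC
    C ↦ BB
    D ↦ A  (constrained at step 1)

A->AD, B->CC, C->BB, D->A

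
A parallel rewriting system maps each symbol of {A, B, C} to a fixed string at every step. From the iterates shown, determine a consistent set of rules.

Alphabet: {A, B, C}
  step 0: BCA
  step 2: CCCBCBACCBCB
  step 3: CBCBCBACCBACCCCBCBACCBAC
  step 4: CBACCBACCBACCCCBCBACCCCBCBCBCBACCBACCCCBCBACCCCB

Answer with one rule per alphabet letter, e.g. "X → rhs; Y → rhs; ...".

  step 3 ⇒ step 4: CBCBCBACCBACCCCBCBACCBAC ⇒ CB·AC·CB·AC·CB·AC·CC·CB·CB·AC·CC·CB·CB·CB·CB·AC·CB·AC·CC·CB·CB·AC·CC·CB
    A ↦ CC
    B ↦ AC
    C ↦ CB

A->CC, B->AC, C->CB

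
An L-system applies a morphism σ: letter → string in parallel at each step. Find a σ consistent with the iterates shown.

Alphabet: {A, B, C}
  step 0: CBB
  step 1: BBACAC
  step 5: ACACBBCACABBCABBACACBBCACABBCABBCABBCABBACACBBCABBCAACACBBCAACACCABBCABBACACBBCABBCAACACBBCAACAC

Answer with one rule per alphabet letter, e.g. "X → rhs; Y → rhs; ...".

A->CA, B->AC, C->BB

  step 0 ⇒ step 1: CBB ⇒ BB·AC·AC
    B ↦ AC
    C ↦ BB
    A ↦ CA  (constrained at step 1)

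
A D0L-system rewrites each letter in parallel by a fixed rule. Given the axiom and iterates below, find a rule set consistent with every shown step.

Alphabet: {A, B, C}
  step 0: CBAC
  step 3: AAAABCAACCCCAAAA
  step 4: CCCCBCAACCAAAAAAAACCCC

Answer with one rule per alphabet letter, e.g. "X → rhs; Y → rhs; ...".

  step 3 ⇒ step 4: AAAABCAACCCCAAAA ⇒ C·C·C·C·BC·AA·C·C·AA·AA·AA·AA·C·C·C·C
    A ↦ C
    B ↦ BC
    C ↦ AA

A->C, B->BC, C->AA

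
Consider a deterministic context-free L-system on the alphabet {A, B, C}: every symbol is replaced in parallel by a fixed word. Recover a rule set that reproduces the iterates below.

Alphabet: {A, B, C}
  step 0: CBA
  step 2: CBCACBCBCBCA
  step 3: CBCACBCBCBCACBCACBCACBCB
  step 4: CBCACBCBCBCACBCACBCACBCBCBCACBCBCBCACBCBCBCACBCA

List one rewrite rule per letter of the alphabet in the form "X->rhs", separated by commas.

  step 3 ⇒ step 4: CBCACBCBCBCACBCACBCACBCB ⇒ CB·CA·CB·CB·CB·CA·CB·CA·CB·CA·CB·CB·CB·CA·CB·CB·CB·CA·CB·CB·CB·CA·CB·CA
    A ↦ CB
    B ↦ CA
    C ↦ CB

A->CB, B->CA, C->CB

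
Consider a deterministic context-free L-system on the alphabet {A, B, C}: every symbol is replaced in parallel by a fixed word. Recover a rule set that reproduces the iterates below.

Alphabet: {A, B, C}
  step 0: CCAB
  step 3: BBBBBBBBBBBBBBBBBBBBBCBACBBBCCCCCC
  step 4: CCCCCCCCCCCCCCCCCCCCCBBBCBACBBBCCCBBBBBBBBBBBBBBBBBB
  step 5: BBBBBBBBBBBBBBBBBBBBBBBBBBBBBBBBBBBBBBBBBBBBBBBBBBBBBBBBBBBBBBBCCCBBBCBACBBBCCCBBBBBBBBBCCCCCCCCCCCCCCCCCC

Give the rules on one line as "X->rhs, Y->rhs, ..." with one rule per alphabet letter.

A->BAC, B->C, C->BBB

  step 4 ⇒ step 5: CCCCCCCCCCCCCCCCCCCCCBBBCBACBBBCCCBBBBBBBBBBBBBBBBBB ⇒ BBB·BBB·BBB·BBB·BBB·BBB·BBB·BBB·BBB·BBB·BBB·BBB·BBB·BBB·BBB·BBB·BBB·BBB·BBB·BBB·BBB·C·C·C·BBB·C·BAC·BBB·C·C·C·BBB·BBB·BBB·C·C·C·C·C·C·C·C·C·C·C·C·C·C·C·C·C·C
    A ↦ BAC
    B ↦ C
    C ↦ BBB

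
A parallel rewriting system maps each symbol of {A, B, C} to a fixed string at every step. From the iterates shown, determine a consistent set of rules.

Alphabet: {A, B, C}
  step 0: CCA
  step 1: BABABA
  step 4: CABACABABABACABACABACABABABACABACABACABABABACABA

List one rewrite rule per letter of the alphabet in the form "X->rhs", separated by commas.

A->BA, B->CA, C->BA

  step 0 ⇒ step 1: CCA ⇒ BA·BA·BA
    A ↦ BA
    C ↦ BA
    B ↦ CA  (constrained at step 1)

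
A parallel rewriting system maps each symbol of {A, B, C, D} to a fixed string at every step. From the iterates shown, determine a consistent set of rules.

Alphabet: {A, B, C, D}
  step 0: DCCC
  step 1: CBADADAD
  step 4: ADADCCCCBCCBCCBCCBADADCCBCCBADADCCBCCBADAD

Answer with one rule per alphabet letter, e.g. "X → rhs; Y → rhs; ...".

  step 0 ⇒ step 1: DCCC ⇒ CB·AD·AD·AD
    C ↦ AD
    D ↦ CB
    A ↦ C  (constrained at step 1)
    B ↦ CC  (constrained at step 1)

A->C, B->CC, C->AD, D->CB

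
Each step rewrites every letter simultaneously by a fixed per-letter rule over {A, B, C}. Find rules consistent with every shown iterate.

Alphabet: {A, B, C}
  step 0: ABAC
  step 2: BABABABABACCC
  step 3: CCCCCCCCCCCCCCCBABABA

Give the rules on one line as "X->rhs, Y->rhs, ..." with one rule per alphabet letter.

  step 2 ⇒ step 3: BABABABABACCC ⇒ C·CC·C·CC·C·CC·C·CC·C·CC·BA·BA·BA
    A ↦ CC
    B ↦ C
    C ↦ BA

A->CC, B->C, C->BA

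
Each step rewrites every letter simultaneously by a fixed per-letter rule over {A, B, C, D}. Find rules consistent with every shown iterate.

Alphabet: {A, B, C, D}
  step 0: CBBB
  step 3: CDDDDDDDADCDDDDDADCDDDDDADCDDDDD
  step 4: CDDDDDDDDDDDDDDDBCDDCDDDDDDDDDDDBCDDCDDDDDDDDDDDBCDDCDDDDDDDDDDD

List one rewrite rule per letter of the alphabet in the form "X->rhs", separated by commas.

A->BC, B->AD, C->CD, D->DD

  step 3 ⇒ step 4: CDDDDDDDADCDDDDDADCDDDDDADCDDDDD ⇒ CD·DD·DD·DD·DD·DD·DD·DD·BC·DD·CD·DD·DD·DD·DD·DD·BC·DD·CD·DD·DD·DD·DD·DD·BC·DD·CD·DD·DD·DD·DD·DD
    A ↦ BC
    C ↦ CD
    D ↦ DD
    B ↦ AD  (constrained at step 0)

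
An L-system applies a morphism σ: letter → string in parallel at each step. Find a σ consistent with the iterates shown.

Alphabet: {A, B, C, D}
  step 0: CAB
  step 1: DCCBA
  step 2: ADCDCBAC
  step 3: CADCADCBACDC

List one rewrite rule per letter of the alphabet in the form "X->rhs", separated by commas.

A->C, B->BA, C->DC, D->A

  step 2 ⇒ step 3: ADCDCBAC ⇒ C·A·DC·A·DC·BA·C·DC
    A ↦ C
    B ↦ BA
    C ↦ DC
    D ↦ A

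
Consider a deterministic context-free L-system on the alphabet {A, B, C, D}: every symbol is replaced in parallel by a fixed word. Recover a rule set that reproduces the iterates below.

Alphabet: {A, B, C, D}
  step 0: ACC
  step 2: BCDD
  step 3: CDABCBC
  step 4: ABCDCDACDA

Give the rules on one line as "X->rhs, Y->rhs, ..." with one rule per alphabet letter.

A->D, B->CD, C->A, D->BC

  step 3 ⇒ step 4: CDABCBC ⇒ A·BC·D·CD·A·CD·A
    A ↦ D
    B ↦ CD
    C ↦ A
    D ↦ BC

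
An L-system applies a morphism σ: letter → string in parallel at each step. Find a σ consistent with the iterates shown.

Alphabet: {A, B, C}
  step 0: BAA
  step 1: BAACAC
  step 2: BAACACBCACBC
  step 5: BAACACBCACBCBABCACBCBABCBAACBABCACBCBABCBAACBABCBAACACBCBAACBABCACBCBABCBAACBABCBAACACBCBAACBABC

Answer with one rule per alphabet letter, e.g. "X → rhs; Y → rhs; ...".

  step 1 ⇒ step 2: BAACAC ⇒ BA·AC·AC·BC·AC·BC
    A ↦ AC
    B ↦ BA
    C ↦ BC

A->AC, B->BA, C->BC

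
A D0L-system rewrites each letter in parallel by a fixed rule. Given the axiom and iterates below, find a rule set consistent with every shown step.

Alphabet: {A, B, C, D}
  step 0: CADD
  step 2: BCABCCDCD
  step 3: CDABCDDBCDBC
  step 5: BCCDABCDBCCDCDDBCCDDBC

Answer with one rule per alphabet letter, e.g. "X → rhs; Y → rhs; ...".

A->AB, B->C, C->D, D->BC

  step 2 ⇒ step 3: BCABCCDCD ⇒ C·D·AB·C·D·D·BC·D·BC
    A ↦ AB
    B ↦ C
    C ↦ D
    D ↦ BC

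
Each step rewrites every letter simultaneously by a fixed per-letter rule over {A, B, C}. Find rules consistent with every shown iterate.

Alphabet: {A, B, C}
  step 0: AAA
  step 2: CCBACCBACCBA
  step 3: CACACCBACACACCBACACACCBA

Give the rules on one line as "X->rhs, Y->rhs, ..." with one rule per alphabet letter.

  step 2 ⇒ step 3: CCBACCBACCBA ⇒ CA·CA·CC·BA·CA·CA·CC·BA·CA·CA·CC·BA
    A ↦ BA
    B ↦ CC
    C ↦ CA

A->BA, B->CC, C->CA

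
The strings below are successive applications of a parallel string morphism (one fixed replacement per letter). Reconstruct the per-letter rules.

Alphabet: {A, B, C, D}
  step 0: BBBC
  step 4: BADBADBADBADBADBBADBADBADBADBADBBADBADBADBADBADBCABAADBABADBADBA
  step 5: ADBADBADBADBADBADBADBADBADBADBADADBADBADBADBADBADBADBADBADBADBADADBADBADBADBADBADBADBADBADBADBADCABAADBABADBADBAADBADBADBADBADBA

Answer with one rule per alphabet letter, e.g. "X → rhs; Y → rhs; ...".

A->BA, B->AD, C->CA, D->DB

  step 4 ⇒ step 5: BADBADBADBADBADBBADBADBADBADBADBBADBADBADBADBADBCABAADBABADBADBA ⇒ AD·BA·DB·AD·BA·DB·AD·BA·DB·AD·BA·DB·AD·BA·DB·AD·AD·BA·DB·AD·BA·DB·AD·BA·DB·AD·BA·DB·AD·BA·DB·AD·AD·BA·DB·AD·BA·DB·AD·BA·DB·AD·BA·DB·AD·BA·DB·AD·CA·BA·AD·BA·BA·DB·AD·BA·AD·BA·DB·AD·BA·DB·AD·BA
    A ↦ BA
    B ↦ AD
    C ↦ CA
    D ↦ DB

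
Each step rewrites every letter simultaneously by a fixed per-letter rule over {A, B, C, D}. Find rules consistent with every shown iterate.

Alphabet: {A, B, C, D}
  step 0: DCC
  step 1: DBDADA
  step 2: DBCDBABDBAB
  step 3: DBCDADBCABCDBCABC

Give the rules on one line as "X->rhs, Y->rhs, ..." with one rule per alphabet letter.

A->AB, B->C, C->DA, D->DB

  step 2 ⇒ step 3: DBCDBABDBAB ⇒ DB·C·DA·DB·C·AB·C·DB·C·AB·C
    A ↦ AB
    B ↦ C
    C ↦ DA
    D ↦ DB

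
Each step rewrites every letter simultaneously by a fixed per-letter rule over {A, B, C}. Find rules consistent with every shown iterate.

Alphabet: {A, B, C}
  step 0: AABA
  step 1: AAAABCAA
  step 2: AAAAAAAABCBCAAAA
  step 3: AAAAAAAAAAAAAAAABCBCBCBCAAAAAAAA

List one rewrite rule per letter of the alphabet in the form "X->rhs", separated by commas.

A->AA, B->BC, C->BC

  step 2 ⇒ step 3: AAAAAAAABCBCAAAA ⇒ AA·AA·AA·AA·AA·AA·AA·AA·BC·BC·BC·BC·AA·AA·AA·AA
    A ↦ AA
    B ↦ BC
    C ↦ BC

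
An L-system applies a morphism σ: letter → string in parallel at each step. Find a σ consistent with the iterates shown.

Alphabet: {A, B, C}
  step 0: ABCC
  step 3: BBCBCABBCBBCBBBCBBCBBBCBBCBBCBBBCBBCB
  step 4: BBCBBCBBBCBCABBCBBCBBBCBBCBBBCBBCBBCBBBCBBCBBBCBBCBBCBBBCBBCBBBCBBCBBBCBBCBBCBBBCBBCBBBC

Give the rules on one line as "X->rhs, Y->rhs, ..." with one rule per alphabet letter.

  step 3 ⇒ step 4: BBCBCABBCBBCBBBCBBCBBBCBBCBBCBBBCBBCB ⇒ BBC·BBC·B·BBC·B·CA·BBC·BBC·B·BBC·BBC·B·BBC·BBC·BBC·B·BBC·BBC·B·BBC·BBC·BBC·B·BBC·BBC·B·BBC·BBC·B·BBC·BBC·BBC·B·BBC·BBC·B·BBC
    A ↦ CA
    B ↦ BBC
    C ↦ B

A->CA, B->BBC, C->B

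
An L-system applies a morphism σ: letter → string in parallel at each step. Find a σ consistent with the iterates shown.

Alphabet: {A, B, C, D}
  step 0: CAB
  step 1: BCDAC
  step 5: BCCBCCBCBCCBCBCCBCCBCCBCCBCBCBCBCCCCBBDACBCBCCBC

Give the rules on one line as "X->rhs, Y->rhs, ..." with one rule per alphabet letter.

A->DA, B->C, C->BC, D->CBB

  step 0 ⇒ step 1: CAB ⇒ BC·DA·C
    A ↦ DA
    B ↦ C
    C ↦ BC
    D ↦ CBB  (constrained at step 1)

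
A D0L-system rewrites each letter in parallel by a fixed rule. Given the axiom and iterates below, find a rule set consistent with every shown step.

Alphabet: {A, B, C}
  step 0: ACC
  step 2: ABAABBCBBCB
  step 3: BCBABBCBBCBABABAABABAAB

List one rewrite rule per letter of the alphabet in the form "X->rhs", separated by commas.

A->BCB, B->AB, C->A

  step 2 ⇒ step 3: ABAABBCBBCB ⇒ BCB·AB·BCB·BCB·AB·AB·A·AB·AB·A·AB
    A ↦ BCB
    B ↦ AB
    C ↦ A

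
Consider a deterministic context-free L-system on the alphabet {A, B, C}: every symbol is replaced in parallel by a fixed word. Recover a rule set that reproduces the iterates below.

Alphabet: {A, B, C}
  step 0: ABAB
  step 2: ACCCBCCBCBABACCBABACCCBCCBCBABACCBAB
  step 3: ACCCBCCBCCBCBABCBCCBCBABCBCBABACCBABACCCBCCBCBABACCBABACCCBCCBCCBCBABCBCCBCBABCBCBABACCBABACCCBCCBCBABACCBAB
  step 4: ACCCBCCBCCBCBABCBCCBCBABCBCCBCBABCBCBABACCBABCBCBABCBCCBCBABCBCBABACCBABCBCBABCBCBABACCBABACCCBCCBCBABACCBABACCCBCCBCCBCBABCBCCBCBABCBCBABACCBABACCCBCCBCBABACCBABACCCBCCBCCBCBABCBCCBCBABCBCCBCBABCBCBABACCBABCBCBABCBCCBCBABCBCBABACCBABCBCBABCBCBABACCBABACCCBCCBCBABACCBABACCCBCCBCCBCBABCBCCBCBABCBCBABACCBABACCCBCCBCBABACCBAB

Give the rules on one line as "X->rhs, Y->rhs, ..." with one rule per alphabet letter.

  step 3 ⇒ step 4: ACCCBCCBCCBCBABCBCCBCBABCBCBABACCBABACCCBCCBCBABACCBABACCCBCCBCCBCBABCBCCBCBABCBCBABACCBABACCCBCCBCBABACCBAB ⇒ ACC·CBC·CBC·CBC·BAB·CBC·CBC·BAB·CBC·CBC·BAB·CBC·BAB·ACC·BAB·CBC·BAB·CBC·CBC·BAB·CBC·BAB·ACC·BAB·CBC·BAB·CBC·BAB·ACC·BAB·ACC·CBC·CBC·BAB·ACC·BAB·ACC·CBC·CBC·CBC·BAB·CBC·CBC·BAB·CBC·BAB·ACC·BAB·ACC·CBC·CBC·BAB·ACC·BAB·ACC·CBC·CBC·CBC·BAB·CBC·CBC·BAB·CBC·CBC·BAB·CBC·BAB·ACC·BAB·CBC·BAB·CBC·CBC·BAB·CBC·BAB·ACC·BAB·CBC·BAB·CBC·BAB·ACC·BAB·ACC·CBC·CBC·BAB·ACC·BAB·ACC·CBC·CBC·CBC·BAB·CBC·CBC·BAB·CBC·BAB·ACC·BAB·ACC·CBC·CBC·BAB·ACC·BAB
    A ↦ ACC
    B ↦ BAB
    C ↦ CBC

A->ACC, B->BAB, C->CBC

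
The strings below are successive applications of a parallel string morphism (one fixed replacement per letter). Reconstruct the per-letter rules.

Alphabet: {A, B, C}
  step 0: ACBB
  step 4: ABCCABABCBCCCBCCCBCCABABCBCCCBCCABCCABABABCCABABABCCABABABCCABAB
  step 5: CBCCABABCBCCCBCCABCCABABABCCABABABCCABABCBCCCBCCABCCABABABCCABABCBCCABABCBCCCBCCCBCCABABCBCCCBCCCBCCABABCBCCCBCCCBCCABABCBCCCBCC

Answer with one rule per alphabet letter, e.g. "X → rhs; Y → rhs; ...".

  step 4 ⇒ step 5: ABCCABABCBCCCBCCCBCCABABCBCCCBCCABCCABABABCCABABABCCABABABCCABAB ⇒ CB·CC·AB·AB·CB·CC·CB·CC·AB·CC·AB·AB·AB·CC·AB·AB·AB·CC·AB·AB·CB·CC·CB·CC·AB·CC·AB·AB·AB·CC·AB·AB·CB·CC·AB·AB·CB·CC·CB·CC·CB·CC·AB·AB·CB·CC·CB·CC·CB·CC·AB·AB·CB·CC·CB·CC·CB·CC·AB·AB·CB·CC·CB·CC
    A ↦ CB
    B ↦ CC
    C ↦ AB

A->CB, B->CC, C->AB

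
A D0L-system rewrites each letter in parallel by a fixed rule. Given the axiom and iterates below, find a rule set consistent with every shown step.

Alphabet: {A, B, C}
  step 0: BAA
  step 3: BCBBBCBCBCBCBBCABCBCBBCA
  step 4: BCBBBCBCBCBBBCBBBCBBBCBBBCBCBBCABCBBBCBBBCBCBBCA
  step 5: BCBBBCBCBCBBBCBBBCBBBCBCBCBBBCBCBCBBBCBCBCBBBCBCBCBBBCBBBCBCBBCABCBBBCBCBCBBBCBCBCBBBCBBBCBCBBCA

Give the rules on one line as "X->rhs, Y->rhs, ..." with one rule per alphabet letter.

A->CA, B->BC, C->BB

  step 4 ⇒ step 5: BCBBBCBCBCBBBCBBBCBBBCBBBCBCBBCABCBBBCBBBCBCBBCA ⇒ BC·BB·BC·BC·BC·BB·BC·BB·BC·BB·BC·BC·BC·BB·BC·BC·BC·BB·BC·BC·BC·BB·BC·BC·BC·BB·BC·BB·BC·BC·BB·CA·BC·BB·BC·BC·BC·BB·BC·BC·BC·BB·BC·BB·BC·BC·BB·CA
    A ↦ CA
    B ↦ BC
    C ↦ BB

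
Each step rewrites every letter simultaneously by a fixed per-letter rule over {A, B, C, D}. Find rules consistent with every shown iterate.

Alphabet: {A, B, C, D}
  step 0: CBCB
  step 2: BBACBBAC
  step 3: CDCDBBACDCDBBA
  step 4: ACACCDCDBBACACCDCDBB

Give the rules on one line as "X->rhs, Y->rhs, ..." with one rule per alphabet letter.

  step 3 ⇒ step 4: CDCDBBACDCDBBA ⇒ A·C·A·C·CD·CD·BB·A·C·A·C·CD·CD·BB
    A ↦ BB
    B ↦ CD
    C ↦ A
    D ↦ C

A->BB, B->CD, C->A, D->C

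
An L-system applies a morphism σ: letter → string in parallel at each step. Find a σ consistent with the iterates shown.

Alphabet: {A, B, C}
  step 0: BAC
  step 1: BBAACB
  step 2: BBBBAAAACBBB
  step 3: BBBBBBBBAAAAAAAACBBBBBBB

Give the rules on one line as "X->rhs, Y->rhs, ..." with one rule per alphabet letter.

  step 2 ⇒ step 3: BBBBAAAACBBB ⇒ BB·BB·BB·BB·AA·AA·AA·AA·CB·BB·BB·BB
    A ↦ AA
    B ↦ BB
    C ↦ CB

A->AA, B->BB, C->CB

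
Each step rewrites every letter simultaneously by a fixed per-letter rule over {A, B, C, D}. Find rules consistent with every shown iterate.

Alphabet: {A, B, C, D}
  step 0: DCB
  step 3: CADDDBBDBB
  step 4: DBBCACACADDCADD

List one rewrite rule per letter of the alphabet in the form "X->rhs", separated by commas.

A->BB, B->D, C->D, D->CA

  step 3 ⇒ step 4: CADDDBBDBB ⇒ D·BB·CA·CA·CA·D·D·CA·D·D
    A ↦ BB
    B ↦ D
    C ↦ D
    D ↦ CA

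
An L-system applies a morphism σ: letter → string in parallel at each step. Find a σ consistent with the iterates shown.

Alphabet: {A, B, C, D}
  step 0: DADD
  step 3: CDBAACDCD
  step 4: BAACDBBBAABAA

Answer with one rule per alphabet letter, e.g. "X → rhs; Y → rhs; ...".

A->B, B->CD, C->BA, D->A

  step 3 ⇒ step 4: CDBAACDCD ⇒ BA·A·CD·B·B·BA·A·BA·A
    A ↦ B
    B ↦ CD
    C ↦ BA
    D ↦ A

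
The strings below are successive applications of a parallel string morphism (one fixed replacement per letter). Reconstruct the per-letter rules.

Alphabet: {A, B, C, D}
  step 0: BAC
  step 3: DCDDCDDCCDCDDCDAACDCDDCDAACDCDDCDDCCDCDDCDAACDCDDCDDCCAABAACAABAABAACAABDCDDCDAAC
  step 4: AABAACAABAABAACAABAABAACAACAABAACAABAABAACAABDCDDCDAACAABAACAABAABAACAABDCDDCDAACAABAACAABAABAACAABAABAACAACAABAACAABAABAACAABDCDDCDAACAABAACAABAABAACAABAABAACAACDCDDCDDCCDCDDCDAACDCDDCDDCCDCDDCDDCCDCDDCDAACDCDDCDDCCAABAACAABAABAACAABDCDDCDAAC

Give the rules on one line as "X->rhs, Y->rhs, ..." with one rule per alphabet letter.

A->DCD, B->DCC, C->AAC, D->AAB

  step 3 ⇒ step 4: DCDDCDDCCDCDDCDAACDCDDCDAACDCDDCDDCCDCDDCDAACDCDDCDDCCAABAACAABAABAACAABDCDDCDAAC ⇒ AAB·AAC·AAB·AAB·AAC·AAB·AAB·AAC·AAC·AAB·AAC·AAB·AAB·AAC·AAB·DCD·DCD·AAC·AAB·AAC·AAB·AAB·AAC·AAB·DCD·DCD·AAC·AAB·AAC·AAB·AAB·AAC·AAB·AAB·AAC·AAC·AAB·AAC·AAB·AAB·AAC·AAB·DCD·DCD·AAC·AAB·AAC·AAB·AAB·AAC·AAB·AAB·AAC·AAC·DCD·DCD·DCC·DCD·DCD·AAC·DCD·DCD·DCC·DCD·DCD·DCC·DCD·DCD·AAC·DCD·DCD·DCC·AAB·AAC·AAB·AAB·AAC·AAB·DCD·DCD·AAC
    A ↦ DCD
    B ↦ DCC
    C ↦ AAC
    D ↦ AAB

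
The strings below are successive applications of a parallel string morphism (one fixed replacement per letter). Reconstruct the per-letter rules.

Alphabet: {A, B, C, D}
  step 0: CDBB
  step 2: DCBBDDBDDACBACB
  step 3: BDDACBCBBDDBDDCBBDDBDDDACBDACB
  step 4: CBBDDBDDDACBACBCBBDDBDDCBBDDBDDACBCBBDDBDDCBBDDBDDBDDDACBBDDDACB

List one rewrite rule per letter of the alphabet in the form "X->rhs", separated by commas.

A->D, B->CB, C->A, D->BDD

  step 3 ⇒ step 4: BDDACBCBBDDBDDCBBDDBDDDACBDACB ⇒ CB·BDD·BDD·D·A·CB·A·CB·CB·BDD·BDD·CB·BDD·BDD·A·CB·CB·BDD·BDD·CB·BDD·BDD·BDD·D·A·CB·BDD·D·A·CB
    A ↦ D
    B ↦ CB
    C ↦ A
    D ↦ BDD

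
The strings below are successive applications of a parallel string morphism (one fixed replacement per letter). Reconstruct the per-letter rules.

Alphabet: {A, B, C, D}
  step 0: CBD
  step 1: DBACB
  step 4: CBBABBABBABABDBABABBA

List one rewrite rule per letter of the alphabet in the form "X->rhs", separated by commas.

A->B, B->BA, C->D, D->CB

  step 0 ⇒ step 1: CBD ⇒ D·BA·CB
    B ↦ BA
    C ↦ D
    D ↦ CB
    A ↦ B  (constrained at step 1)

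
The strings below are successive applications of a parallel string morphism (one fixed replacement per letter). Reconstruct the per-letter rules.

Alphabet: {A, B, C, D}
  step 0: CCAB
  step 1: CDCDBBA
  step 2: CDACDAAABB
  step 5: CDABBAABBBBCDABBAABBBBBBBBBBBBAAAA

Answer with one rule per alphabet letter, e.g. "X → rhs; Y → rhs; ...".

  step 1 ⇒ step 2: CDCDBBA ⇒ CD·A·CD·A·A·A·BB
    A ↦ BB
    B ↦ A
    C ↦ CD
    D ↦ A

A->BB, B->A, C->CD, D->A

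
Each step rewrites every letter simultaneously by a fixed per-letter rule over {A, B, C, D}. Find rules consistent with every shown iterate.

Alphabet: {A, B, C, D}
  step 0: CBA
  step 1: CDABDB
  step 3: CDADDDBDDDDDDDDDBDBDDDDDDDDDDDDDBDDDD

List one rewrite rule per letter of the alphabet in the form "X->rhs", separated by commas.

A->B, B->BD, C->CDA, D->DDD

  step 0 ⇒ step 1: CBA ⇒ CDA·BD·B
    A ↦ B
    B ↦ BD
    C ↦ CDA
    D ↦ DDD  (constrained at step 1)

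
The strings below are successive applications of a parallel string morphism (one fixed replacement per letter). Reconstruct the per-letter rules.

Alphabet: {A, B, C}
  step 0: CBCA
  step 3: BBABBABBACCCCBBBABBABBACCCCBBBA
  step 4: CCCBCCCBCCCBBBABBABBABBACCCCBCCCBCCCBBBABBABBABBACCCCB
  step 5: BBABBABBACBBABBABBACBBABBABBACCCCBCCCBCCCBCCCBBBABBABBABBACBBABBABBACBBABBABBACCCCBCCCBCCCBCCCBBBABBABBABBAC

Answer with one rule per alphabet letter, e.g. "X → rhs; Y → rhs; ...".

A->CB, B->C, C->BBA

  step 4 ⇒ step 5: CCCBCCCBCCCBBBABBABBABBACCCCBCCCBCCCBBBABBABBABBACCCCB ⇒ BBA·BBA·BBA·C·BBA·BBA·BBA·C·BBA·BBA·BBA·C·C·C·CB·C·C·CB·C·C·CB·C·C·CB·BBA·BBA·BBA·BBA·C·BBA·BBA·BBA·C·BBA·BBA·BBA·C·C·C·CB·C·C·CB·C·C·CB·C·C·CB·BBA·BBA·BBA·BBA·C
    A ↦ CB
    B ↦ C
    C ↦ BBA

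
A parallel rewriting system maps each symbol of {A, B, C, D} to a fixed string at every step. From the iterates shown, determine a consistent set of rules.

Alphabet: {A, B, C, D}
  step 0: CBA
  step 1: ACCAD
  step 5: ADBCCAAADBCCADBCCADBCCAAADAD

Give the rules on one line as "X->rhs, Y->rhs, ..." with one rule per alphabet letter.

  step 0 ⇒ step 1: CBA ⇒ A·CC·AD
    A ↦ AD
    B ↦ CC
    C ↦ A
    D ↦ B  (constrained at step 1)

A->AD, B->CC, C->A, D->B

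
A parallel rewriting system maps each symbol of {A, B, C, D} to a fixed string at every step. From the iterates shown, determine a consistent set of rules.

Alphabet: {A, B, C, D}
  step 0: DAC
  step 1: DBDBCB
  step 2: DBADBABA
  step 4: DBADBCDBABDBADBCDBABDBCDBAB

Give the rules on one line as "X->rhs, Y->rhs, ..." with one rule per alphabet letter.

  step 1 ⇒ step 2: DBDBCB ⇒ DB·A·DB·A·B·A
    B ↦ A
    C ↦ B
    D ↦ DB
  step 0 ⇒ step 1: DAC ⇒ DB·DBC·B
    A ↦ DBC

A->DBC, B->A, C->B, D->DB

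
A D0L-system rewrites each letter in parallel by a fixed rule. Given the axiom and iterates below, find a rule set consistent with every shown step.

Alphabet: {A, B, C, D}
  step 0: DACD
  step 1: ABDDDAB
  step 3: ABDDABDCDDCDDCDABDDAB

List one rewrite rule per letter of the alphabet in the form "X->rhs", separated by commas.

  step 0 ⇒ step 1: DACD ⇒ AB·D·DD·AB
    A ↦ D
    C ↦ DD
    D ↦ AB
    B ↦ CD  (constrained at step 1)

A->D, B->CD, C->DD, D->AB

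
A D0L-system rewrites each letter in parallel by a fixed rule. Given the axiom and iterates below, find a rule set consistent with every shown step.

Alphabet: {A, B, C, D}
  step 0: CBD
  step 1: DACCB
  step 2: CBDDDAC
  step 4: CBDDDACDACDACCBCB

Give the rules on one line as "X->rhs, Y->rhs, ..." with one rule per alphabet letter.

  step 1 ⇒ step 2: DACCB ⇒ CB·D·D·D·AC
    A ↦ D
    B ↦ AC
    C ↦ D
    D ↦ CB

A->D, B->AC, C->D, D->CB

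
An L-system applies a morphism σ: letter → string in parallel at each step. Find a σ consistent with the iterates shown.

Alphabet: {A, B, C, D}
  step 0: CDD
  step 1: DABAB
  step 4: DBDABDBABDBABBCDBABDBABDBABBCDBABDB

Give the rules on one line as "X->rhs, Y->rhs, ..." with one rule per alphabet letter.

  step 0 ⇒ step 1: CDD ⇒ D·AB·AB
    C ↦ D
    D ↦ AB
    A ↦ BC  (constrained at step 1)
    B ↦ DB  (constrained at step 1)

A->BC, B->DB, C->D, D->AB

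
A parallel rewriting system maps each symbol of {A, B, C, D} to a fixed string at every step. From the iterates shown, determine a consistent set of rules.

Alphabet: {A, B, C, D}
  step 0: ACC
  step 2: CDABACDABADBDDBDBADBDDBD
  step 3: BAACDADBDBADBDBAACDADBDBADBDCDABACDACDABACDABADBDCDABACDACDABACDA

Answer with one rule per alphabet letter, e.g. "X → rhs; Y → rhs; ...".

  step 2 ⇒ step 3: CDABACDABADBDDBDBADBDDBD ⇒ BAA·CDA·DBD·BA·DBD·BAA·CDA·DBD·BA·DBD·CDA·BA·CDA·CDA·BA·CDA·BA·DBD·CDA·BA·CDA·CDA·BA·CDA
    A ↦ DBD
    B ↦ BA
    C ↦ BAA
    D ↦ CDA

A->DBD, B->BA, C->BAA, D->CDA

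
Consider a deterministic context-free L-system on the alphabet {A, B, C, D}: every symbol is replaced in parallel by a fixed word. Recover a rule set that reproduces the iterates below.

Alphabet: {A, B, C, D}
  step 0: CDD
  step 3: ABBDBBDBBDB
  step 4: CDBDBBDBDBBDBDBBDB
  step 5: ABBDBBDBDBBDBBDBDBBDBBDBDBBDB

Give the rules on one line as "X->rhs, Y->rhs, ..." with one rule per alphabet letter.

  step 4 ⇒ step 5: CDBDBBDBDBBDBDBBDB ⇒ AB·B·DB·B·DB·DB·B·DB·B·DB·DB·B·DB·B·DB·DB·B·DB
    B ↦ DB
    C ↦ AB
    D ↦ B
  step 3 ⇒ step 4: ABBDBBDBBDB ⇒ C·DB·DB·B·DB·DB·B·DB·DB·B·DB
    A ↦ C

A->C, B->DB, C->AB, D->B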